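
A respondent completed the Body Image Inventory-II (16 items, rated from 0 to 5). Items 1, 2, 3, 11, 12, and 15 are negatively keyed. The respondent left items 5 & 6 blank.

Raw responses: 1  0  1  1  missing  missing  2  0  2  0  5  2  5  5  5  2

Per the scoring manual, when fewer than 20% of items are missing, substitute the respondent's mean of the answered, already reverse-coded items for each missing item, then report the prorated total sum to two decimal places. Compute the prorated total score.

Reverse-coded (on a 0–5 scale, reversed = 5 − raw):
  item 1: 5 − 1 = 4
  item 2: 5 − 0 = 5
  item 3: 5 − 1 = 4
  item 11: 5 − 5 = 0
  item 12: 5 − 2 = 3
  item 15: 5 − 5 = 0
Completed scored items (14 of 16): 4, 5, 4, 1, 2, 0, 2, 0, 0, 3, 5, 5, 0, 2; sum = 33.
Person mean = 33 / 14 ≈ 2.3571
Prorated total = (33 / 14) × 16 = 37.71 (to 2 dp)

37.71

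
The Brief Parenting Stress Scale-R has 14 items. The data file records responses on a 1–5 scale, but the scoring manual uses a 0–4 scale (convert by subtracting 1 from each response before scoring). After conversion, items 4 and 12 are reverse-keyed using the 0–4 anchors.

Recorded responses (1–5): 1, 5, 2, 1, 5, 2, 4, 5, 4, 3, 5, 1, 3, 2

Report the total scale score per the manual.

Convert to 0–4: 0, 4, 1, 0, 4, 1, 3, 4, 3, 2, 4, 0, 2, 1
Reverse-coded (reversed = (0+4) − raw = 4 − raw):
  item 4: 4 − 0 = 4
  item 12: 4 − 0 = 4
Scored: 0, 4, 1, 4, 4, 1, 3, 4, 3, 2, 4, 4, 2, 1
Total = 37

37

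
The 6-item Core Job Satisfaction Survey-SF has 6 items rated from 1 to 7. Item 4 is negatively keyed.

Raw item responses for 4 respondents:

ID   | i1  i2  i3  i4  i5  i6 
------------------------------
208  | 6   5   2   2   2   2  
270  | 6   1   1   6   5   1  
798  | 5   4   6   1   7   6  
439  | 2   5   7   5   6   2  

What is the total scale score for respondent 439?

25

Respondent 439 raw: 2, 5, 7, 5, 6, 2.
Reverse-coded (on a 1–7 scale, reversed = 8 − raw):
  item 1: 2
  item 2: 5
  item 3: 7
  item 4: 8 − 5 = 3
  item 5: 6
  item 6: 2
Sum = 2 + 5 + 7 + 3 + 6 + 2 = 25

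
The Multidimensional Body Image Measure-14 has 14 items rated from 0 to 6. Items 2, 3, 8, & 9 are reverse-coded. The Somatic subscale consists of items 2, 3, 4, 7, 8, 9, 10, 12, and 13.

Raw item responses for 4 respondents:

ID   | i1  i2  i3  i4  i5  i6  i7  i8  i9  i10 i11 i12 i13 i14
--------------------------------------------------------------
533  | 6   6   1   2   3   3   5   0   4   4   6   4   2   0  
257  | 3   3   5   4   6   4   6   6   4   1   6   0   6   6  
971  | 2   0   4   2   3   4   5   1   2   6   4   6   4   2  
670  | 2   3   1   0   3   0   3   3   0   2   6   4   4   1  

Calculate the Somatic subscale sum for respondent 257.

Respondent 257 raw: 3, 3, 5, 4, 6, 4, 6, 6, 4, 1, 6, 0, 6, 6.
Somatic items: 2, 3, 4, 7, 8, 9, 10, 12, 13.
Reverse-coded (reversed = (0+6) − raw = 6 − raw):
  item 2: 6 − 3 = 3
  item 3: 6 − 5 = 1
  item 4: 4
  item 7: 6
  item 8: 6 − 6 = 0
  item 9: 6 − 4 = 2
  item 10: 1
  item 12: 0
  item 13: 6
Sum = 3 + 1 + 4 + 6 + 0 + 2 + 1 + 0 + 6 = 23

23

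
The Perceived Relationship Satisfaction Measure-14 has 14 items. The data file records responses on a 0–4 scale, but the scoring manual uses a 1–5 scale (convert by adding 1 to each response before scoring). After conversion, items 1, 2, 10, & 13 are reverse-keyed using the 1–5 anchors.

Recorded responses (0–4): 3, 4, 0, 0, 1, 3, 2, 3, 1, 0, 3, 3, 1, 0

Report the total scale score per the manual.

38

Convert to 1–5: 4, 5, 1, 1, 2, 4, 3, 4, 2, 1, 4, 4, 2, 1
Reverse-coded (reversed = (1+5) − raw = 6 − raw):
  item 1: 6 − 4 = 2
  item 2: 6 − 5 = 1
  item 10: 6 − 1 = 5
  item 13: 6 − 2 = 4
Scored: 2, 1, 1, 1, 2, 4, 3, 4, 2, 5, 4, 4, 4, 1
Total = 38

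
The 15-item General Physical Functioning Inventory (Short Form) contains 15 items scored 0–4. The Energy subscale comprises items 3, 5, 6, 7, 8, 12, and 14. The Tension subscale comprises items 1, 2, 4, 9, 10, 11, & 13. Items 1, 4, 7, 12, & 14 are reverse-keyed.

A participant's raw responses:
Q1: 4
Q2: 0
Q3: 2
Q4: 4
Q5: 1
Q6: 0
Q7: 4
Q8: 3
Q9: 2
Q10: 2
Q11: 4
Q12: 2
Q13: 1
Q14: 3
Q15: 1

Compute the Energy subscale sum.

Energy items: 3, 5, 6, 7, 8, 12, 14.
Of these, items 7, 12, & 14 are reverse-keyed; on a 0–4 scale, reversed = 4 − raw.
  item 3: 2
  item 5: 1
  item 6: 0
  item 7: 4 − 4 = 0
  item 8: 3
  item 12: 4 − 2 = 2
  item 14: 4 − 3 = 1
Sum = 2 + 1 + 0 + 0 + 3 + 2 + 1 = 9

9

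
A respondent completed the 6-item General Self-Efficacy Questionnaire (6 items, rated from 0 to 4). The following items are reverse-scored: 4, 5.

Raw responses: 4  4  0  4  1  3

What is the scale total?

Raw sum = 16. Reverse-scored items: 4, 5; their raw sum = 5.
Each reversal replaces raw with 4 − raw, changing the total by 4 − 2·raw per item.
Total = 16 + 2·4 − 2·5 = 16 + 8 − 10 = 14

14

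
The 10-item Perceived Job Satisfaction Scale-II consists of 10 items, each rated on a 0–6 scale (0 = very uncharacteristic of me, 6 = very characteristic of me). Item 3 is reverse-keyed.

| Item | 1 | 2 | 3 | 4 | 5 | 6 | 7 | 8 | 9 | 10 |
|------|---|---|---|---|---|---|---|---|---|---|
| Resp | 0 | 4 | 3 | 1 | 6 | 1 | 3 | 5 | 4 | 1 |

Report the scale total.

28

Reverse-keyed items use 6 − raw:
  item 3: 6 − 3 = 3
Scored responses: 0, 4, 3, 1, 6, 1, 3, 5, 4, 1
Total = 0 + 4 + 3 + 1 + 6 + 1 + 3 + 5 + 4 + 1 = 28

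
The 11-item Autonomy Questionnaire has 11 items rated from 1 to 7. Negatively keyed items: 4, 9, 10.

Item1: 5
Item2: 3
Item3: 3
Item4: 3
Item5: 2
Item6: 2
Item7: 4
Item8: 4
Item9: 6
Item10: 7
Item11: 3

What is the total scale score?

34

Reversing items 4, 9 and 10 with 8 − raw:
Total = 5 + 3 + 3 + (8−3) + 2 + 2 + 4 + 4 + (8−6) + (8−7) + 3
      = 5 + 3 + 3 + 5 + 2 + 2 + 4 + 4 + 2 + 1 + 3 = 34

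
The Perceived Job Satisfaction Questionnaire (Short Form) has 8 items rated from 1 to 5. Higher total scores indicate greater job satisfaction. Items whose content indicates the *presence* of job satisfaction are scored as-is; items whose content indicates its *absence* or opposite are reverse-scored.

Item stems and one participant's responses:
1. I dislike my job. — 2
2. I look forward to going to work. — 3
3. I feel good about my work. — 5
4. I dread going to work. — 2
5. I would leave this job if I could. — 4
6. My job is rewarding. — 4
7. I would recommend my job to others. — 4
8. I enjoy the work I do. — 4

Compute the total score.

30

Items 1, 4, 5 describe the absence/opposite of job satisfaction → reverse-score.
on a 1–5 scale, reversed = 6 − raw.
  item 1: 6 − 2 = 4
  item 2: 3
  item 3: 5
  item 4: 6 − 2 = 4
  item 5: 6 − 4 = 2
  item 6: 4
  item 7: 4
  item 8: 4
Total = 4 + 3 + 5 + 4 + 2 + 4 + 4 + 4 = 30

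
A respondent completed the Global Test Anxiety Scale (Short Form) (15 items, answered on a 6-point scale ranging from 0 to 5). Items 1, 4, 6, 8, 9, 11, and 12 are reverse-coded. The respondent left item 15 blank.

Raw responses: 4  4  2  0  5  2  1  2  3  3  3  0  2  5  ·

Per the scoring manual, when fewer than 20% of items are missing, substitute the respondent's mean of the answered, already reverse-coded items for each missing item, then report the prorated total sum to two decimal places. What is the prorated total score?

Reverse-coded (reversed = (0+5) − raw = 5 − raw):
  item 1: 5 − 4 = 1
  item 4: 5 − 0 = 5
  item 6: 5 − 2 = 3
  item 8: 5 − 2 = 3
  item 9: 5 − 3 = 2
  item 11: 5 − 3 = 2
  item 12: 5 − 0 = 5
Completed scored items (14 of 15): 1, 4, 2, 5, 5, 3, 1, 3, 2, 3, 2, 5, 2, 5; sum = 43.
Person mean = 43 / 14 ≈ 3.0714
Prorated total = (43 / 14) × 15 = 46.07 (to 2 dp)

46.07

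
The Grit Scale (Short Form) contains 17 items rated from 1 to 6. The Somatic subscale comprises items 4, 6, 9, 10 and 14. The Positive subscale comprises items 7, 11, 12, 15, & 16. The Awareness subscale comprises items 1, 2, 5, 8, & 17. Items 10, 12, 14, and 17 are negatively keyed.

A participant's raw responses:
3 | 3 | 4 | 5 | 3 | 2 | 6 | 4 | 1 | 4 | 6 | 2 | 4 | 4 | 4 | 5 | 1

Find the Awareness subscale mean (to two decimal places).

Awareness items: 1, 2, 5, 8, 17.
Of these, item 17 is negatively keyed; on a 1–6 scale, reversed = 7 − raw.
  item 1: 3
  item 2: 3
  item 5: 3
  item 8: 4
  item 17: 7 − 1 = 6
Sum = 3 + 3 + 3 + 4 + 6 = 19
Mean = 19 / 5 = 3.80

3.80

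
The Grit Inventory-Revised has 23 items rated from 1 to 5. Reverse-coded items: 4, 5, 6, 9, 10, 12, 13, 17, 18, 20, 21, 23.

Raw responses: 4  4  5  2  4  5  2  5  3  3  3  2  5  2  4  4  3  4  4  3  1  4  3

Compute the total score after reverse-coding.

75

Reversing items 4, 5, 6, 9, 10, 12, 13, 17, 18, 20, 21, and 23 with 6 − raw:
Total = 4 + 4 + 5 + (6−2) + (6−4) + (6−5) + 2 + 5 + (6−3) + (6−3) + 3 + (6−2) + (6−5) + 2 + 4 + 4 + (6−3) + (6−4) + 4 + (6−3) + (6−1) + 4 + (6−3)
      = 4 + 4 + 5 + 4 + 2 + 1 + 2 + 5 + 3 + 3 + 3 + 4 + 1 + 2 + 4 + 4 + 3 + 2 + 4 + 3 + 5 + 4 + 3 = 75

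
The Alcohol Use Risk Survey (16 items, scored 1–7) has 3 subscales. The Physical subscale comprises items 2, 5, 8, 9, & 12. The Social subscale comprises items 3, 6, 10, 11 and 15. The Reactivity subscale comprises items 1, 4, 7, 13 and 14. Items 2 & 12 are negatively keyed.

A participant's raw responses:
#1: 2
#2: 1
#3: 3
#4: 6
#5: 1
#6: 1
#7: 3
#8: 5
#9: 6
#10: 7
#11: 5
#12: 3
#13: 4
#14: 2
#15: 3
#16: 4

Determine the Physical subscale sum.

24

Physical items: 2, 5, 8, 9, 12.
Of these, items 2 and 12 are negatively keyed; reversed = (1+7) − raw = 8 − raw.
  item 2: 8 − 1 = 7
  item 5: 1
  item 8: 5
  item 9: 6
  item 12: 8 − 3 = 5
Sum = 7 + 1 + 5 + 6 + 5 = 24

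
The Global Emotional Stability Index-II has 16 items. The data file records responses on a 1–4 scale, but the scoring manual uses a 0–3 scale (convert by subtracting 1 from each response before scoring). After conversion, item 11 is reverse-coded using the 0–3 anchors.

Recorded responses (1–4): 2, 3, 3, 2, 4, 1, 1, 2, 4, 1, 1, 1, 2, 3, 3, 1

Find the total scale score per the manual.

Convert to 0–3: 1, 2, 2, 1, 3, 0, 0, 1, 3, 0, 0, 0, 1, 2, 2, 0
Reverse-coded (reversed = (0+3) − raw = 3 − raw):
  item 11: 3 − 0 = 3
Scored: 1, 2, 2, 1, 3, 0, 0, 1, 3, 0, 3, 0, 1, 2, 2, 0
Total = 21

21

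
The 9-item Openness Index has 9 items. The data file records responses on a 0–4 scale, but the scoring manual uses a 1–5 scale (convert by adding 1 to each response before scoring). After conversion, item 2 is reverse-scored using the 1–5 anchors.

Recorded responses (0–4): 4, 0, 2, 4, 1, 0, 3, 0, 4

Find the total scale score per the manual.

Convert to 1–5: 5, 1, 3, 5, 2, 1, 4, 1, 5
Reverse-coded (reversed = (1+5) − raw = 6 − raw):
  item 2: 6 − 1 = 5
Scored: 5, 5, 3, 5, 2, 1, 4, 1, 5
Total = 31

31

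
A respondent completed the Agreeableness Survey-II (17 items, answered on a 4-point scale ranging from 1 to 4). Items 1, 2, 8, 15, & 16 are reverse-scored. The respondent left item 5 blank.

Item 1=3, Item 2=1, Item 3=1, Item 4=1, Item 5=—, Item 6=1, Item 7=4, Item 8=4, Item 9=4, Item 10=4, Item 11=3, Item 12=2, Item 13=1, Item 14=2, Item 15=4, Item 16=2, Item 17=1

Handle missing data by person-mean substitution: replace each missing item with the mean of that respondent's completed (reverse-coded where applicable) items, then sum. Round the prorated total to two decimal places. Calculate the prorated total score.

Reverse-coded (reversed = (1+4) − raw = 5 − raw):
  item 1: 5 − 3 = 2
  item 2: 5 − 1 = 4
  item 8: 5 − 4 = 1
  item 15: 5 − 4 = 1
  item 16: 5 − 2 = 3
Completed scored items (16 of 17): 2, 4, 1, 1, 1, 4, 1, 4, 4, 3, 2, 1, 2, 1, 3, 1; sum = 35.
Person mean = 35 / 16 ≈ 2.1875
Prorated total = (35 / 16) × 17 = 37.19 (to 2 dp)

37.19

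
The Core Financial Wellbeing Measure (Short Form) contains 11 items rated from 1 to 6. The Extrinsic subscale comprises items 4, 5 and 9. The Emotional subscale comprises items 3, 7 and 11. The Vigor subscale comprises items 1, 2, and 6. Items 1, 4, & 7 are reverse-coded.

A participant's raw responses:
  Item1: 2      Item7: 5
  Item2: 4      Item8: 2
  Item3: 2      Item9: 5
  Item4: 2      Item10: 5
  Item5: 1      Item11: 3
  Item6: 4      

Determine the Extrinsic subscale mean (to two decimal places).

Extrinsic items: 4, 5, 9.
Of these, item 4 is reverse-coded; reversed = (1+6) − raw = 7 − raw.
  item 4: 7 − 2 = 5
  item 5: 1
  item 9: 5
Sum = 5 + 1 + 5 = 11
Mean = 11 / 3 = 3.67

3.67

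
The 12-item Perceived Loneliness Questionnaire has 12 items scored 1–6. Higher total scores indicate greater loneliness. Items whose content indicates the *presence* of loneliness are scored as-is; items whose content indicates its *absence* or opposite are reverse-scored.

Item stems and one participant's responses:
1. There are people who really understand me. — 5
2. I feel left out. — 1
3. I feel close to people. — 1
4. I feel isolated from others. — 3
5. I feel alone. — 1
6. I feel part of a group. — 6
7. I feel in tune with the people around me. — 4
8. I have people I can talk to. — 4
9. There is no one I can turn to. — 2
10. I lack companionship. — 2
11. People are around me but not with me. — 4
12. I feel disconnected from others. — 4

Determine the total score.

Items 1, 3, 6, 7, 8 describe the absence/opposite of loneliness → reverse-score.
on a 1–6 scale, reversed = 7 − raw.
  item 1: 7 − 5 = 2
  item 2: 1
  item 3: 7 − 1 = 6
  item 4: 3
  item 5: 1
  item 6: 7 − 6 = 1
  item 7: 7 − 4 = 3
  item 8: 7 − 4 = 3
  item 9: 2
  item 10: 2
  item 11: 4
  item 12: 4
Total = 2 + 1 + 6 + 3 + 1 + 1 + 3 + 3 + 2 + 2 + 4 + 4 = 32

32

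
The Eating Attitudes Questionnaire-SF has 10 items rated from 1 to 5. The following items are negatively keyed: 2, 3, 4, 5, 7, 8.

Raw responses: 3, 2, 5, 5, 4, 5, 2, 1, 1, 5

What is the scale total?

Reversing items 2, 3, 4, 5, 7 and 8 with 6 − raw:
Total = 3 + (6−2) + (6−5) + (6−5) + (6−4) + 5 + (6−2) + (6−1) + 1 + 5
      = 3 + 4 + 1 + 1 + 2 + 5 + 4 + 5 + 1 + 5 = 31

31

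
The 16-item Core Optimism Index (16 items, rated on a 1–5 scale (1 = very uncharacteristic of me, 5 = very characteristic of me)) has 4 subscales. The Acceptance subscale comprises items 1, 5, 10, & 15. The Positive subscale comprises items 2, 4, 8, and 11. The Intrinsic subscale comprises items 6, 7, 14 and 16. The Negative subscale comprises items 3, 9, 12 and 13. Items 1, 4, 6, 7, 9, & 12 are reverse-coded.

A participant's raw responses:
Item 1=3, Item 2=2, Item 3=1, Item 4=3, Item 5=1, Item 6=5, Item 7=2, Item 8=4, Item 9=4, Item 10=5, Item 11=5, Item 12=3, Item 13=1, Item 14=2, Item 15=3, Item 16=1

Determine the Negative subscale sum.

Negative items: 3, 9, 12, 13.
Of these, items 9 & 12 are reverse-coded; reverse-coded value = 6 − response.
  item 3: 1
  item 9: 6 − 4 = 2
  item 12: 6 − 3 = 3
  item 13: 1
Sum = 1 + 2 + 3 + 1 = 7

7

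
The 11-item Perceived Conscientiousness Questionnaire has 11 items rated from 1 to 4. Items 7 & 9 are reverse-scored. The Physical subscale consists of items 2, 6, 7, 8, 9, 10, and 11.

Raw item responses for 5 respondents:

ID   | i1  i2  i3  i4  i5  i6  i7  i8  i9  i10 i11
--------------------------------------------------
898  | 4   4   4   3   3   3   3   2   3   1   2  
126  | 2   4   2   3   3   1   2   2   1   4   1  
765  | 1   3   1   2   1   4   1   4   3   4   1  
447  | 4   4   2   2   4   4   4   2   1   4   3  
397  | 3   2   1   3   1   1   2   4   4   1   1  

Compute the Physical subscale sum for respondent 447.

Respondent 447 raw: 4, 4, 2, 2, 4, 4, 4, 2, 1, 4, 3.
Physical items: 2, 6, 7, 8, 9, 10, 11.
Reverse-coded (reverse-coded value = 5 − response):
  item 2: 4
  item 6: 4
  item 7: 5 − 4 = 1
  item 8: 2
  item 9: 5 − 1 = 4
  item 10: 4
  item 11: 3
Sum = 4 + 4 + 1 + 2 + 4 + 4 + 3 = 22

22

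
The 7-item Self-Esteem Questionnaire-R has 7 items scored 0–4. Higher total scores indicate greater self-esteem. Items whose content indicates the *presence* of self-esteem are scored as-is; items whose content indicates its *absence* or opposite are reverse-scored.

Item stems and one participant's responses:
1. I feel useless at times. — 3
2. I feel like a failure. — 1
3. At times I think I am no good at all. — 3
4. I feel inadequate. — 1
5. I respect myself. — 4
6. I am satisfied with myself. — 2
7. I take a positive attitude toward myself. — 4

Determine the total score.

18

Items 1, 2, 3, 4 describe the absence/opposite of self-esteem → reverse-score.
reverse-coded value = 4 − response.
  item 1: 4 − 3 = 1
  item 2: 4 − 1 = 3
  item 3: 4 − 3 = 1
  item 4: 4 − 1 = 3
  item 5: 4
  item 6: 2
  item 7: 4
Total = 1 + 3 + 1 + 3 + 4 + 2 + 4 = 18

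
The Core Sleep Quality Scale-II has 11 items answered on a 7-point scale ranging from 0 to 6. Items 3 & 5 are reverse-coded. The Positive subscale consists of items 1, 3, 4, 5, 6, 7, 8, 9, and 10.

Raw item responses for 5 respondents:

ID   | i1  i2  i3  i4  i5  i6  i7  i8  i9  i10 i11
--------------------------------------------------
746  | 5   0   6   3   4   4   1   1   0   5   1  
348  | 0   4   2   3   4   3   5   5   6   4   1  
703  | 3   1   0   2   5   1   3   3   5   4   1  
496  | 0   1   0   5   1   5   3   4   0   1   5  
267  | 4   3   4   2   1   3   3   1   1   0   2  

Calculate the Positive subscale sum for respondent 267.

21

Respondent 267 raw: 4, 3, 4, 2, 1, 3, 3, 1, 1, 0, 2.
Positive items: 1, 3, 4, 5, 6, 7, 8, 9, 10.
Reverse-coded (reversed = (0+6) − raw = 6 − raw):
  item 1: 4
  item 3: 6 − 4 = 2
  item 4: 2
  item 5: 6 − 1 = 5
  item 6: 3
  item 7: 3
  item 8: 1
  item 9: 1
  item 10: 0
Sum = 4 + 2 + 2 + 5 + 3 + 3 + 1 + 1 + 0 = 21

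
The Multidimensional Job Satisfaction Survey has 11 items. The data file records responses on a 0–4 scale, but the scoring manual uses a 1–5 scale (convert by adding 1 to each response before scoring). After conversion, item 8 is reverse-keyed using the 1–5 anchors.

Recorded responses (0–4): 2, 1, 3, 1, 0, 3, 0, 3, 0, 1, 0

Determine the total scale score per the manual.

23

Convert to 1–5: 3, 2, 4, 2, 1, 4, 1, 4, 1, 2, 1
Reverse-coded (on a 1–5 scale, reversed = 6 − raw):
  item 8: 6 − 4 = 2
Scored: 3, 2, 4, 2, 1, 4, 1, 2, 1, 2, 1
Total = 23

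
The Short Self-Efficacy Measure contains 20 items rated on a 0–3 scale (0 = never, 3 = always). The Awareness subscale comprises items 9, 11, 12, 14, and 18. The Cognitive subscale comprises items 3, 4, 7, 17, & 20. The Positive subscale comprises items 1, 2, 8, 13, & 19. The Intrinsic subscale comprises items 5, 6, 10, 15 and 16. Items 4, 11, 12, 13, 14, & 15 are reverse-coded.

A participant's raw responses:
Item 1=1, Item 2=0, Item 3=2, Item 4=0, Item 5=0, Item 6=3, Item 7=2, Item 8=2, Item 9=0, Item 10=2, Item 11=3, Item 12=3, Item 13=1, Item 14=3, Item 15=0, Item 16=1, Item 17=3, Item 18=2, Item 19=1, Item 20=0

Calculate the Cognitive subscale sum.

10

Cognitive items: 3, 4, 7, 17, 20.
Of these, item 4 is reverse-coded; reverse-coded value = 3 − response.
  item 3: 2
  item 4: 3 − 0 = 3
  item 7: 2
  item 17: 3
  item 20: 0
Sum = 2 + 3 + 2 + 3 + 0 = 10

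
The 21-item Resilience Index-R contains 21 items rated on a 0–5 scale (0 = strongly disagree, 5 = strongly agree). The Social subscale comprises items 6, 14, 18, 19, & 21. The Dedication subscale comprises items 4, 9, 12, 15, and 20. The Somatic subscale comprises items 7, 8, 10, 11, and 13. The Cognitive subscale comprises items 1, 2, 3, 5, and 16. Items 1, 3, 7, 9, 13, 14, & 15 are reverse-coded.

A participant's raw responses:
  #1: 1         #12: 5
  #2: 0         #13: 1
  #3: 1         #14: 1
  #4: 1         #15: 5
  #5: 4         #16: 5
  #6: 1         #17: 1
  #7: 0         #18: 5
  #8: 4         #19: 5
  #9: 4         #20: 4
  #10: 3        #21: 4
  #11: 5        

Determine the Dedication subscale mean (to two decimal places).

Dedication items: 4, 9, 12, 15, 20.
Of these, items 9 and 15 are reverse-coded; reversed = (0+5) − raw = 5 − raw.
  item 4: 1
  item 9: 5 − 4 = 1
  item 12: 5
  item 15: 5 − 5 = 0
  item 20: 4
Sum = 1 + 1 + 5 + 0 + 4 = 11
Mean = 11 / 5 = 2.20

2.20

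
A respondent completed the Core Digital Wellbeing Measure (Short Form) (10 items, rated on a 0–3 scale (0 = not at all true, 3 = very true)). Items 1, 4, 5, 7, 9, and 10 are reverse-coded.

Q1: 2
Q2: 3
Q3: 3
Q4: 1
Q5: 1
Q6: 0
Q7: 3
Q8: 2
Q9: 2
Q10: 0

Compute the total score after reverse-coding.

Apply reverse scoring (on a 0–3 scale, reversed = 3 − raw):
  item 1: 3 − 2 = 1
  item 4: 3 − 1 = 2
  item 5: 3 − 1 = 2
  item 7: 3 − 3 = 0
  item 9: 3 − 2 = 1
  item 10: 3 − 0 = 3
After reverse-coding: 1, 3, 3, 2, 2, 0, 0, 2, 1, 3
Total = 1 + 3 + 3 + 2 + 2 + 0 + 0 + 2 + 1 + 3 = 17

17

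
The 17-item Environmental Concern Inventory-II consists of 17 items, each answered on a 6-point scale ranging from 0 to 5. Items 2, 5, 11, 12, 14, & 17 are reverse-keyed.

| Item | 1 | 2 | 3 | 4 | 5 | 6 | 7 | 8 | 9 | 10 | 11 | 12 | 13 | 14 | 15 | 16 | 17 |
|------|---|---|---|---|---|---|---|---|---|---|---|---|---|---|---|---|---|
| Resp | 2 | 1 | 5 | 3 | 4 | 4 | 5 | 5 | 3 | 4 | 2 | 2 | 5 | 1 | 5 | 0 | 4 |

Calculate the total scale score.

57

Reverse-keyed items use 5 − raw:
  item 2: 5 − 1 = 4
  item 5: 5 − 4 = 1
  item 11: 5 − 2 = 3
  item 12: 5 − 2 = 3
  item 14: 5 − 1 = 4
  item 17: 5 − 4 = 1
After reverse-coding: 2, 4, 5, 3, 1, 4, 5, 5, 3, 4, 3, 3, 5, 4, 5, 0, 1
Total = 2 + 4 + 5 + 3 + 1 + 4 + 5 + 5 + 3 + 4 + 3 + 3 + 5 + 4 + 5 + 0 + 1 = 57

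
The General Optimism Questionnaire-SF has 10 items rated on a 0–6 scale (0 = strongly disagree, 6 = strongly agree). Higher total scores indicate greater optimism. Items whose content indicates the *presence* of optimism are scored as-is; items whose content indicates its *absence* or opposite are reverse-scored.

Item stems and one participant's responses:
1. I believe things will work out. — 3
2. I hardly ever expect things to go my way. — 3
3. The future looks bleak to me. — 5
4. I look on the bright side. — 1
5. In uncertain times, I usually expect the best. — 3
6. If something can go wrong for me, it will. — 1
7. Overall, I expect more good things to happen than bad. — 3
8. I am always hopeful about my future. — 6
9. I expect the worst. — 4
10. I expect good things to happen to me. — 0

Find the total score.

Items 2, 3, 6, 9 describe the absence/opposite of optimism → reverse-score.
reverse-coded value = 6 − response.
  item 1: 3
  item 2: 6 − 3 = 3
  item 3: 6 − 5 = 1
  item 4: 1
  item 5: 3
  item 6: 6 − 1 = 5
  item 7: 3
  item 8: 6
  item 9: 6 − 4 = 2
  item 10: 0
Total = 3 + 3 + 1 + 1 + 3 + 5 + 3 + 6 + 2 + 0 = 27

27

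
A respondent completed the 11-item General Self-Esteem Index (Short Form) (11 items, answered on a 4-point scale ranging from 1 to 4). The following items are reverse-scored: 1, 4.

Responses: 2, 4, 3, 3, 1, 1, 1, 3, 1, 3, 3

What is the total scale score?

25

Reverse-coded items (on a 1–4 scale, reversed = 5 − raw):
  item 1: 5 − 2 = 3
  item 4: 5 − 3 = 2
Scored items: 3, 4, 3, 2, 1, 1, 1, 3, 1, 3, 3
Total = 3 + 4 + 3 + 2 + 1 + 1 + 1 + 3 + 1 + 3 + 3 = 25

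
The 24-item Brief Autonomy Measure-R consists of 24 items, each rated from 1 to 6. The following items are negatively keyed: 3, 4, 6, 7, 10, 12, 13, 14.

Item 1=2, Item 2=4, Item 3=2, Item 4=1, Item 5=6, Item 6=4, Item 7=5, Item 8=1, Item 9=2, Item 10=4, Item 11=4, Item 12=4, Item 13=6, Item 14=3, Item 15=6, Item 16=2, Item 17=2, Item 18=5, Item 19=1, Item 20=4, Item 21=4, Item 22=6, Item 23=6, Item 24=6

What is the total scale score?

88

Reversing items 3, 4, 6, 7, 10, 12, 13, and 14 with 7 − raw:
Total = 2 + 4 + (7−2) + (7−1) + 6 + (7−4) + (7−5) + 1 + 2 + (7−4) + 4 + (7−4) + (7−6) + (7−3) + 6 + 2 + 2 + 5 + 1 + 4 + 4 + 6 + 6 + 6
      = 2 + 4 + 5 + 6 + 6 + 3 + 2 + 1 + 2 + 3 + 4 + 3 + 1 + 4 + 6 + 2 + 2 + 5 + 1 + 4 + 4 + 6 + 6 + 6 = 88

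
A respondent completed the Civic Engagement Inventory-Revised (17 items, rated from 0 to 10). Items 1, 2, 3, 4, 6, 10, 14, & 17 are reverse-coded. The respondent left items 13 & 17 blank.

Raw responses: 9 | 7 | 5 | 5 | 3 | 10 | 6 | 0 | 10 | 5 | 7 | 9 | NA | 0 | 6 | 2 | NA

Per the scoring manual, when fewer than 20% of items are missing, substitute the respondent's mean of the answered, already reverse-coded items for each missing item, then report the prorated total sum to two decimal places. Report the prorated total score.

81.60

Reverse-coded (reverse-coded value = 10 − response):
  item 1: 10 − 9 = 1
  item 2: 10 − 7 = 3
  item 3: 10 − 5 = 5
  item 4: 10 − 5 = 5
  item 6: 10 − 10 = 0
  item 10: 10 − 5 = 5
  item 14: 10 − 0 = 10
Completed scored items (15 of 17): 1, 3, 5, 5, 3, 0, 6, 0, 10, 5, 7, 9, 10, 6, 2; sum = 72.
Person mean = 72 / 15 ≈ 4.8000
Prorated total = (72 / 15) × 17 = 81.60 (to 2 dp)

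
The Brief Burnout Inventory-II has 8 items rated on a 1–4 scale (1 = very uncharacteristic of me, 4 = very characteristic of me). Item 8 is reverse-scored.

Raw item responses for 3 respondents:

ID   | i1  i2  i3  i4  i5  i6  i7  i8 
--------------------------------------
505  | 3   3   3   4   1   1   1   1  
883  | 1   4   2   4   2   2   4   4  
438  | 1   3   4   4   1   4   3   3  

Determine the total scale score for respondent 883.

20

Respondent 883 raw: 1, 4, 2, 4, 2, 2, 4, 4.
Reverse-coded (reverse-coded value = 5 − response):
  item 1: 1
  item 2: 4
  item 3: 2
  item 4: 4
  item 5: 2
  item 6: 2
  item 7: 4
  item 8: 5 − 4 = 1
Sum = 1 + 4 + 2 + 4 + 2 + 2 + 4 + 1 = 20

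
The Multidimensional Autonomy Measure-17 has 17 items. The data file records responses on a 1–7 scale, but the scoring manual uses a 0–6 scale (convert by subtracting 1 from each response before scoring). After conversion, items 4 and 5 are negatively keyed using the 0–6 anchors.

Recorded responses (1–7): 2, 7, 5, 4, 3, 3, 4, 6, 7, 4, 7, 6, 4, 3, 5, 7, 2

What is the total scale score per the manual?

Convert to 0–6: 1, 6, 4, 3, 2, 2, 3, 5, 6, 3, 6, 5, 3, 2, 4, 6, 1
Reverse-coded (reversed = (0+6) − raw = 6 − raw):
  item 4: 6 − 3 = 3
  item 5: 6 − 2 = 4
Scored: 1, 6, 4, 3, 4, 2, 3, 5, 6, 3, 6, 5, 3, 2, 4, 6, 1
Total = 64

64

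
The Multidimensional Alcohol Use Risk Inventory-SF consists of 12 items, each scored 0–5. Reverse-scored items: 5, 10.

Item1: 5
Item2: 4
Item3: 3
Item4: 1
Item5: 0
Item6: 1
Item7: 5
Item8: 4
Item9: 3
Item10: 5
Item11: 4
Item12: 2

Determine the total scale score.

37

Reversing items 5 and 10 with 5 − raw:
Total = 5 + 4 + 3 + 1 + (5−0) + 1 + 5 + 4 + 3 + (5−5) + 4 + 2
      = 5 + 4 + 3 + 1 + 5 + 1 + 5 + 4 + 3 + 0 + 4 + 2 = 37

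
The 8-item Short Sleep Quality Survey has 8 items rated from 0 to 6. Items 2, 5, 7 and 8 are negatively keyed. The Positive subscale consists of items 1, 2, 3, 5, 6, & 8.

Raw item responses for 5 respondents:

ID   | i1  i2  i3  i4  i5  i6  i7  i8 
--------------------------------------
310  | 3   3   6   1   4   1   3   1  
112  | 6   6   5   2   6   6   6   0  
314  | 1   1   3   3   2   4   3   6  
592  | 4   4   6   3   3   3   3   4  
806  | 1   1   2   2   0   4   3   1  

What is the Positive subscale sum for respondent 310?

Respondent 310 raw: 3, 3, 6, 1, 4, 1, 3, 1.
Positive items: 1, 2, 3, 5, 6, 8.
Reverse-coded (reverse-coded value = 6 − response):
  item 1: 3
  item 2: 6 − 3 = 3
  item 3: 6
  item 5: 6 − 4 = 2
  item 6: 1
  item 8: 6 − 1 = 5
Sum = 3 + 3 + 6 + 2 + 1 + 5 = 20

20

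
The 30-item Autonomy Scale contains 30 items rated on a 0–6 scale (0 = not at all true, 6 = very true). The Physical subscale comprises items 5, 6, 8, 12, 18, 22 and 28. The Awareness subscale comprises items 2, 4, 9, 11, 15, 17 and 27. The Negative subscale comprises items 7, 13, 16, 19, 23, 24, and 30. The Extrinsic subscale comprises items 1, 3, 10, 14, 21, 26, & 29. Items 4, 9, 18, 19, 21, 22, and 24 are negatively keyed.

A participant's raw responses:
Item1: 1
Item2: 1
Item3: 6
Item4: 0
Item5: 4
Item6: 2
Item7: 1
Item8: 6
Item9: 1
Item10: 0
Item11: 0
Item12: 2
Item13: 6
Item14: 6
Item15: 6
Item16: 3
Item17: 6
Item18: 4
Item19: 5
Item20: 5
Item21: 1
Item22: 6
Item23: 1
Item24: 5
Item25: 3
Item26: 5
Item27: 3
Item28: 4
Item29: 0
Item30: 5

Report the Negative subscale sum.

Negative items: 7, 13, 16, 19, 23, 24, 30.
Of these, items 19 and 24 are negatively keyed; on a 0–6 scale, reversed = 6 − raw.
  item 7: 1
  item 13: 6
  item 16: 3
  item 19: 6 − 5 = 1
  item 23: 1
  item 24: 6 − 5 = 1
  item 30: 5
Sum = 1 + 6 + 3 + 1 + 1 + 1 + 5 = 18

18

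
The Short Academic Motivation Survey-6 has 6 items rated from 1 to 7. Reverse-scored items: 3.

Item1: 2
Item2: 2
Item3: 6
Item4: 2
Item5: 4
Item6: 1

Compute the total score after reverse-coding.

13

Reverse-scored items use 8 − raw:
  item 3: 8 − 6 = 2
Scored responses: 2, 2, 2, 2, 4, 1
Total = 2 + 2 + 2 + 2 + 4 + 1 = 13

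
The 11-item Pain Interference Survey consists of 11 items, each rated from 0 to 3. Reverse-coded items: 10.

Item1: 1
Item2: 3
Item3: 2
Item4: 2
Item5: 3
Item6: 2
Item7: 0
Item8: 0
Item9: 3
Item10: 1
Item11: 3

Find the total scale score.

21

Apply reverse scoring (reverse-coded value = 3 − response):
  item 10: 3 − 1 = 2
Scored items: 1, 3, 2, 2, 3, 2, 0, 0, 3, 2, 3
Total = 1 + 3 + 2 + 2 + 3 + 2 + 0 + 0 + 3 + 2 + 3 = 21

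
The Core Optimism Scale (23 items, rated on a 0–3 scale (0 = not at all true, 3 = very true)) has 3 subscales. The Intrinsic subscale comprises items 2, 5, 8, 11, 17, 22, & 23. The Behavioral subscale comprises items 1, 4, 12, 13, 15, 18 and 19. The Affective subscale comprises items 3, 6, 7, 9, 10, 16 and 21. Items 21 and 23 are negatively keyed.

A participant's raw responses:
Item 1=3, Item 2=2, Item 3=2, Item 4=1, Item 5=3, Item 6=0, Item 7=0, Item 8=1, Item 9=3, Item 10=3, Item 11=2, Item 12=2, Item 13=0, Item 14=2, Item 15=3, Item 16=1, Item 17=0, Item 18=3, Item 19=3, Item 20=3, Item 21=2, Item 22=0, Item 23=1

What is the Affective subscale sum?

Affective items: 3, 6, 7, 9, 10, 16, 21.
Of these, item 21 is negatively keyed; reverse-coded value = 3 − response.
  item 3: 2
  item 6: 0
  item 7: 0
  item 9: 3
  item 10: 3
  item 16: 1
  item 21: 3 − 2 = 1
Sum = 2 + 0 + 0 + 3 + 3 + 1 + 1 = 10

10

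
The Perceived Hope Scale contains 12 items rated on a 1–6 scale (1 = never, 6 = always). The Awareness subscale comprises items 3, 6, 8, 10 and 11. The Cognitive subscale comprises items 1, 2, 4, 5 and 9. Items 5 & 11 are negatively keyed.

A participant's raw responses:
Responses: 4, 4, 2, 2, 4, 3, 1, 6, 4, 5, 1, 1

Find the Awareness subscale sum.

Awareness items: 3, 6, 8, 10, 11.
Of these, item 11 is negatively keyed; reversed = (1+6) − raw = 7 − raw.
  item 3: 2
  item 6: 3
  item 8: 6
  item 10: 5
  item 11: 7 − 1 = 6
Sum = 2 + 3 + 6 + 5 + 6 = 22

22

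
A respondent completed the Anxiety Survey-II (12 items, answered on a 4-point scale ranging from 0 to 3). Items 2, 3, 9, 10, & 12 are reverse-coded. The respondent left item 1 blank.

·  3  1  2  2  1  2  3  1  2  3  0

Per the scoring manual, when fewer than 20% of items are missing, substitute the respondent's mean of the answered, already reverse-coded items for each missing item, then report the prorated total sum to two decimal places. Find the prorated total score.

22.91

Reverse-coded (reverse-coded value = 3 − response):
  item 2: 3 − 3 = 0
  item 3: 3 − 1 = 2
  item 9: 3 − 1 = 2
  item 10: 3 − 2 = 1
  item 12: 3 − 0 = 3
Completed scored items (11 of 12): 0, 2, 2, 2, 1, 2, 3, 2, 1, 3, 3; sum = 21.
Person mean = 21 / 11 ≈ 1.9091
Prorated total = (21 / 11) × 12 = 22.91 (to 2 dp)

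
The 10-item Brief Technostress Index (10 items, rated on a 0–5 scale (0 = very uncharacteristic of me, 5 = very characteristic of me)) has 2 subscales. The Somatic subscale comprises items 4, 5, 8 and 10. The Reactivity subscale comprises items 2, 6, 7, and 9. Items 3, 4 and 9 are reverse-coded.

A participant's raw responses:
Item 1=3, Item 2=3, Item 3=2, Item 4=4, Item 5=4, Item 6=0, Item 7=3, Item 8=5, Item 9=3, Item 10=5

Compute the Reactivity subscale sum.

Reactivity items: 2, 6, 7, 9.
Of these, item 9 is reverse-coded; on a 0–5 scale, reversed = 5 − raw.
  item 2: 3
  item 6: 0
  item 7: 3
  item 9: 5 − 3 = 2
Sum = 3 + 0 + 3 + 2 = 8

8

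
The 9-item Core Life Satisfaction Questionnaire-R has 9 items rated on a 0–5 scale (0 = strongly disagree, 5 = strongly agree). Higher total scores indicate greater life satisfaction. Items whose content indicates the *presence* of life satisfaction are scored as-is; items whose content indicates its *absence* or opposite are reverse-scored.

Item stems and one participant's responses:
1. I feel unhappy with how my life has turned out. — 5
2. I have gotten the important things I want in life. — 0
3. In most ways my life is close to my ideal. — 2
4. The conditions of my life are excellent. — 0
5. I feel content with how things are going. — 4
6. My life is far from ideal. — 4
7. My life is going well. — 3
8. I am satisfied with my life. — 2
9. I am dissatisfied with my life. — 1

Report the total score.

Items 1, 6, 9 describe the absence/opposite of life satisfaction → reverse-score.
reversed = (0+5) − raw = 5 − raw.
  item 1: 5 − 5 = 0
  item 2: 0
  item 3: 2
  item 4: 0
  item 5: 4
  item 6: 5 − 4 = 1
  item 7: 3
  item 8: 2
  item 9: 5 − 1 = 4
Total = 0 + 0 + 2 + 0 + 4 + 1 + 3 + 2 + 4 = 16

16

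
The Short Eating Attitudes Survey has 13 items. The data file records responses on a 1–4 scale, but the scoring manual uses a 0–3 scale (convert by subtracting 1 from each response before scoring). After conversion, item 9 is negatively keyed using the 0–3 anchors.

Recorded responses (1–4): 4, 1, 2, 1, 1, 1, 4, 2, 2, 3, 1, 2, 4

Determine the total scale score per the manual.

Convert to 0–3: 3, 0, 1, 0, 0, 0, 3, 1, 1, 2, 0, 1, 3
Reverse-coded (on a 0–3 scale, reversed = 3 − raw):
  item 9: 3 − 1 = 2
Scored: 3, 0, 1, 0, 0, 0, 3, 1, 2, 2, 0, 1, 3
Total = 16

16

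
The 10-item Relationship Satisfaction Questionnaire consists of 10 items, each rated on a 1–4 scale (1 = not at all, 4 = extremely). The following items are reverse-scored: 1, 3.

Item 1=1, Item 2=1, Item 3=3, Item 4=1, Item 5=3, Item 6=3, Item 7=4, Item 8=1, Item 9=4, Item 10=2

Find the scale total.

Raw sum = 23. Reverse-scored items: 1, 3; their raw sum = 4.
Each reversal replaces raw with 5 − raw, changing the total by 5 − 2·raw per item.
Total = 23 + 2·5 − 2·4 = 23 + 10 − 8 = 25

25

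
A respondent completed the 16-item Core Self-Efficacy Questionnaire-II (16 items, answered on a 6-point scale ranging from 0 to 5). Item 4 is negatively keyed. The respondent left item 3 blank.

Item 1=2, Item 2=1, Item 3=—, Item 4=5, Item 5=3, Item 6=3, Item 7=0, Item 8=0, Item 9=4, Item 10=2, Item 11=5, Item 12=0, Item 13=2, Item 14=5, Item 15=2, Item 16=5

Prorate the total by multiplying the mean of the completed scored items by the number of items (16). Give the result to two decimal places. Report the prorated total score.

Reverse-coded (reverse-coded value = 5 − response):
  item 4: 5 − 5 = 0
Completed scored items (15 of 16): 2, 1, 0, 3, 3, 0, 0, 4, 2, 5, 0, 2, 5, 2, 5; sum = 34.
Person mean = 34 / 15 ≈ 2.2667
Prorated total = (34 / 15) × 16 = 36.27 (to 2 dp)

36.27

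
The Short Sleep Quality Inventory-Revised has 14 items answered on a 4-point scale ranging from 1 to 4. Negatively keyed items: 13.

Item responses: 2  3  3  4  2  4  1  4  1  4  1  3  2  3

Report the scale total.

Reversing item 13 with 5 − raw:
Total = 2 + 3 + 3 + 4 + 2 + 4 + 1 + 4 + 1 + 4 + 1 + 3 + (5−2) + 3
      = 2 + 3 + 3 + 4 + 2 + 4 + 1 + 4 + 1 + 4 + 1 + 3 + 3 + 3 = 38

38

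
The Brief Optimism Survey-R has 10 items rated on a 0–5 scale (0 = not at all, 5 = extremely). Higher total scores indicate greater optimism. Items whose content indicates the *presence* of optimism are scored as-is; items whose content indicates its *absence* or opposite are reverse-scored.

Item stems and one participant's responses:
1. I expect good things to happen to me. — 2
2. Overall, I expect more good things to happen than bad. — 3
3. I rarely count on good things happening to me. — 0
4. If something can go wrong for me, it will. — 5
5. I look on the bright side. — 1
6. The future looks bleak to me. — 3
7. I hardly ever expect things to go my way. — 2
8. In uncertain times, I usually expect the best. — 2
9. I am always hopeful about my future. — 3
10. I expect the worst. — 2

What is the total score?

Items 3, 4, 6, 7, 10 describe the absence/opposite of optimism → reverse-score.
reverse-coded value = 5 − response.
  item 1: 2
  item 2: 3
  item 3: 5 − 0 = 5
  item 4: 5 − 5 = 0
  item 5: 1
  item 6: 5 − 3 = 2
  item 7: 5 − 2 = 3
  item 8: 2
  item 9: 3
  item 10: 5 − 2 = 3
Total = 2 + 3 + 5 + 0 + 1 + 2 + 3 + 2 + 3 + 3 = 24

24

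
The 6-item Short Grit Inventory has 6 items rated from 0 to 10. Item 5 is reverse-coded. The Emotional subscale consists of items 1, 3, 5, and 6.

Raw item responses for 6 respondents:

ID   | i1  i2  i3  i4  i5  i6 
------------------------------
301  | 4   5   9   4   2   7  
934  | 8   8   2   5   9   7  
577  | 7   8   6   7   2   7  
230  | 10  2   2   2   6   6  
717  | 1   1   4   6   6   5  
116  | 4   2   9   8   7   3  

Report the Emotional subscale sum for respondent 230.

Respondent 230 raw: 10, 2, 2, 2, 6, 6.
Emotional items: 1, 3, 5, 6.
Reverse-coded (reversed = (0+10) − raw = 10 − raw):
  item 1: 10
  item 3: 2
  item 5: 10 − 6 = 4
  item 6: 6
Sum = 10 + 2 + 4 + 6 = 22

22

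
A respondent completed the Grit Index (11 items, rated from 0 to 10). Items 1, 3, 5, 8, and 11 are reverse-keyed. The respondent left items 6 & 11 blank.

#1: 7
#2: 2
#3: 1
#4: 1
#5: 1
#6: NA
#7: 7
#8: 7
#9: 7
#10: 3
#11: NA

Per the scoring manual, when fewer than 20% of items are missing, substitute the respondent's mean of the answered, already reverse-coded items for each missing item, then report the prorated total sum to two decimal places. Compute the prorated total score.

53.78

Reverse-coded (on a 0–10 scale, reversed = 10 − raw):
  item 1: 10 − 7 = 3
  item 3: 10 − 1 = 9
  item 5: 10 − 1 = 9
  item 8: 10 − 7 = 3
Completed scored items (9 of 11): 3, 2, 9, 1, 9, 7, 3, 7, 3; sum = 44.
Person mean = 44 / 9 ≈ 4.8889
Prorated total = (44 / 9) × 11 = 53.78 (to 2 dp)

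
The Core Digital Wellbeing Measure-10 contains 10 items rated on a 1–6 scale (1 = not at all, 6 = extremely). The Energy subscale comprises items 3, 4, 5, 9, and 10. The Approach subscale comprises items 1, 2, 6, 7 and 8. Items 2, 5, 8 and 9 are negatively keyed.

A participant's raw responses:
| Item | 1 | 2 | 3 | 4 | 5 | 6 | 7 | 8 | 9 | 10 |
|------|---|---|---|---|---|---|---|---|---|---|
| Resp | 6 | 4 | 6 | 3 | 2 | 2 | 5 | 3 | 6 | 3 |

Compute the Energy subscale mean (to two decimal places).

Energy items: 3, 4, 5, 9, 10.
Of these, items 5 & 9 are negatively keyed; reversed = (1+6) − raw = 7 − raw.
  item 3: 6
  item 4: 3
  item 5: 7 − 2 = 5
  item 9: 7 − 6 = 1
  item 10: 3
Sum = 6 + 3 + 5 + 1 + 3 = 18
Mean = 18 / 5 = 3.60

3.60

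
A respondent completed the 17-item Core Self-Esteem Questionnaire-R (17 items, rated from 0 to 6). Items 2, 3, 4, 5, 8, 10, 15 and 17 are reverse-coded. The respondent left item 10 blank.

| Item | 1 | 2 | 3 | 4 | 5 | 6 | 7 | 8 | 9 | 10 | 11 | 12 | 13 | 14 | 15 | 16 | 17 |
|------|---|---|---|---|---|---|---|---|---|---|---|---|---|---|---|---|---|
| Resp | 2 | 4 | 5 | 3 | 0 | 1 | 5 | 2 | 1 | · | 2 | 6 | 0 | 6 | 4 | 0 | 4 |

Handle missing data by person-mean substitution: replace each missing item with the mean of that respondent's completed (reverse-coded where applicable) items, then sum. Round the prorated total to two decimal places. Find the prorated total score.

45.69

Reverse-coded (reversed = (0+6) − raw = 6 − raw):
  item 2: 6 − 4 = 2
  item 3: 6 − 5 = 1
  item 4: 6 − 3 = 3
  item 5: 6 − 0 = 6
  item 8: 6 − 2 = 4
  item 15: 6 − 4 = 2
  item 17: 6 − 4 = 2
Completed scored items (16 of 17): 2, 2, 1, 3, 6, 1, 5, 4, 1, 2, 6, 0, 6, 2, 0, 2; sum = 43.
Person mean = 43 / 16 ≈ 2.6875
Prorated total = (43 / 16) × 17 = 45.69 (to 2 dp)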